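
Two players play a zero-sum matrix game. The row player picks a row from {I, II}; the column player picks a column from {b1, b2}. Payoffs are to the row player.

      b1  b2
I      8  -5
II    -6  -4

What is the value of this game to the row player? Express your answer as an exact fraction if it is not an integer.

Row minima: I → -5, II → -6; maximin = -5.
Column maxima: b1 → 8, b2 → -4; minimax = -4.
-5 ≠ -4, so there is no saddle point; optimal play is mixed.
Let the row player play I with probability p. Expected payoff against b1: 8p + (-6)(1−p) = 14p − 6; against b2: (-5)p + (-4)(1−p) = −p − 4.
Setting these equal: 14p − 6 = −p − 4 ⇒ 15p = 2 ⇒ p = 2/15, and the value is (14)·(2/15) − 6 = -62/15.
For the column player: with q = P(b1), equating I's and II's payoffs gives 13q − 5 = −2q − 4 ⇒ q = 1/15.

-62/15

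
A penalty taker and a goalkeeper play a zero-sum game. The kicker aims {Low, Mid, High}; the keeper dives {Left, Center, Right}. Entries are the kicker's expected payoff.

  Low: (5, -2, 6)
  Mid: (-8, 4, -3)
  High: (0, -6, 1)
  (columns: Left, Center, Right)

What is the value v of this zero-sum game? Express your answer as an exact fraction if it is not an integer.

4/19

Row minima: Low → -2, Mid → -8, High → -6; maximin = -2.
Column maxima: Left → 5, Center → 4, Right → 6; minimax = 4.
-2 ≠ 4, so there is no saddle point; optimal play is mixed.
High is strictly dominated by Low, so the kicker never plays it.
Right is strictly dominated by Left (it gives the kicker strictly more in every row), so the keeper never plays it.
On the remaining 2×2 (Low, Mid vs Left, Center):
Let the kicker play Low with probability p. Expected payoff against Left: 5p + (-8)(1−p) = 13p − 8; against Center: (-2)p + 4(1−p) = −6p + 4.
Setting these equal: 13p − 8 = −6p + 4 ⇒ 19p = 12 ⇒ p = 12/19, and the value is (13)·(12/19) − 8 = 4/19.
For the keeper: with q = P(Left), equating Low's and Mid's payoffs gives 7q − 2 = −12q + 4 ⇒ q = 6/19.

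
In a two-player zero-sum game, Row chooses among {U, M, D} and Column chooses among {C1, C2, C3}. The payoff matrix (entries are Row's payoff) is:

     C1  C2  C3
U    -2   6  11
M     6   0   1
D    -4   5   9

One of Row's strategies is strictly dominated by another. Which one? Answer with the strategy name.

U gives a strictly higher payoff than D against every column: -2 > -4, 6 > 5, 11 > 9.
So D is strictly dominated and Row never plays it.

D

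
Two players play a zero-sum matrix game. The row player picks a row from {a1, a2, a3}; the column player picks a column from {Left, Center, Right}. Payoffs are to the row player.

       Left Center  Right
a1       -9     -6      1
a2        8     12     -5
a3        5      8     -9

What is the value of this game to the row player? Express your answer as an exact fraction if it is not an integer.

-37/23

Row minima: a1 → -9, a2 → -5, a3 → -9; maximin = -5.
Column maxima: Left → 8, Center → 12, Right → 1; minimax = 1.
-5 ≠ 1, so there is no saddle point; optimal play is mixed.
a3 is strictly dominated by a2, so the row player never plays it.
Center is strictly dominated by Left (it gives the row player strictly more in every row), so the column player never plays it.
On the remaining 2×2 (a1, a2 vs Left, Right):
Let the row player play a1 with probability p. Expected payoff against Left: (-9)p + 8(1−p) = −17p + 8; against Right: 1p + (-5)(1−p) = 6p − 5.
Setting these equal: −17p + 8 = 6p − 5 ⇒ −23p = -13 ⇒ p = 13/23, and the value is (-17)·(13/23) + 8 = -37/23.
For the column player: with q = P(Left), equating a1's and a2's payoffs gives −10q + 1 = 13q − 5 ⇒ q = 6/23.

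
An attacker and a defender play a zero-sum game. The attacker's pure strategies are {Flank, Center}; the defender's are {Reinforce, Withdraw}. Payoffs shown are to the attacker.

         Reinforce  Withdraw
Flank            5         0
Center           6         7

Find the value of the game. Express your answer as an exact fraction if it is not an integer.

6

Row minima: Flank → 0, Center → 6; maximin = 6.
Column maxima: Reinforce → 6, Withdraw → 7; minimax = 6.
Since maximin = minimax = 6, there is a saddle point and the value is 6.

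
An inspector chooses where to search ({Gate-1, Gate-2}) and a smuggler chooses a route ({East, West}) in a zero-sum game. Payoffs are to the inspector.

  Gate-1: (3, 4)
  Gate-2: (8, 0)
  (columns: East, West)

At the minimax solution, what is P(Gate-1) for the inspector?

Row minima: Gate-1 → 3, Gate-2 → 0; maximin = 3.
Column maxima: East → 8, West → 4; minimax = 4.
3 ≠ 4, so there is no saddle point; optimal play is mixed.
Let the inspector play Gate-1 with probability p. Expected payoff against East: 3p + 8(1−p) = −5p + 8; against West: 4p + 0(1−p) = 4p.
Setting these equal: −5p + 8 = 4p ⇒ −9p = -8 ⇒ p = 8/9, and the value is (-5)·(8/9) + 8 = 32/9.
For the smuggler: with q = P(East), equating Gate-1's and Gate-2's payoffs gives −q + 4 = 8q ⇒ q = 4/9.

8/9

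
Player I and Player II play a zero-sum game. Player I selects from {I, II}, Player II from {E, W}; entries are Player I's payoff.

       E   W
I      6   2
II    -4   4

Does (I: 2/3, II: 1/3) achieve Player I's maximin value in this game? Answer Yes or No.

Against E this mix gives (2/3)·6 + (1/3)·(-4) = 8/3.
Against W this mix gives (2/3)·2 + (1/3)·4 = 8/3.
All of Player II's active replies (E, W) yield 8/3, and no column does worse for Player I. The mix makes Player II indifferent and guarantees 8/3, so it is optimal.

Yes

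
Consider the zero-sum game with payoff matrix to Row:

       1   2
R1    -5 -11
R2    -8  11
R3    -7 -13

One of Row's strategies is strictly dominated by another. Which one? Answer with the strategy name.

R1 gives a strictly higher payoff than R3 against every column: -5 > -7, -11 > -13.
So R3 is strictly dominated and Row never plays it.

R3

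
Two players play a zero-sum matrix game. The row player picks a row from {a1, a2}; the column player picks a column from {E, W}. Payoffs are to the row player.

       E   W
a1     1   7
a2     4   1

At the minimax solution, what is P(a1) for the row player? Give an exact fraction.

1/3

Row minima: a1 → 1, a2 → 1; maximin = 1.
Column maxima: E → 4, W → 7; minimax = 4.
1 ≠ 4, so there is no saddle point; optimal play is mixed.
Let the row player play a1 with probability p. Expected payoff against E: 1p + 4(1−p) = −3p + 4; against W: 7p + 1(1−p) = 6p + 1.
Setting these equal: −3p + 4 = 6p + 1 ⇒ −9p = -3 ⇒ p = 1/3, and the value is (-3)·(1/3) + 4 = 3.
For the column player: with q = P(E), equating a1's and a2's payoffs gives −6q + 7 = 3q + 1 ⇒ q = 2/3.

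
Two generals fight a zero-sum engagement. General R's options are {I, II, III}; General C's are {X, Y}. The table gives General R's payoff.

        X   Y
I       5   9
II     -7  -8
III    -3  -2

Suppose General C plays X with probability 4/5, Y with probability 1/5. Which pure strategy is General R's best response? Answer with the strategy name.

I

Expected payoff of I: (4/5)·5 + (1/5)·9 = 29/5.
Expected payoff of II: (4/5)·(-7) + (1/5)·(-8) = -36/5.
Expected payoff of III: (4/5)·(-3) + (1/5)·(-2) = -14/5.
The largest is 29/5, so General R's best response is I.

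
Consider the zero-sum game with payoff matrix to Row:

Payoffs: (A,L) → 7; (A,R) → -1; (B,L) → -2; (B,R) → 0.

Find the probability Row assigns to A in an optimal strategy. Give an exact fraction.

Row minima: A → -1, B → -2; maximin = -1.
Column maxima: L → 7, R → 0; minimax = 0.
-1 ≠ 0, so there is no saddle point; optimal play is mixed.
Let Row play A with probability p. Expected payoff against L: 7p + (-2)(1−p) = 9p − 2; against R: (-1)p + 0(1−p) = −p.
Setting these equal: 9p − 2 = −p ⇒ 10p = 2 ⇒ p = 1/5, and the value is (9)·(1/5) − 2 = -1/5.
For Column: with q = P(L), equating A's and B's payoffs gives 8q − 1 = −2q ⇒ q = 1/10.

1/5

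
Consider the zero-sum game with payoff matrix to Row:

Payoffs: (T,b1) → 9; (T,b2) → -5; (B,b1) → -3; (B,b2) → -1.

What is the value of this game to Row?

-3/2

Row minima: T → -5, B → -3; maximin = -3.
Column maxima: b1 → 9, b2 → -1; minimax = -1.
-3 ≠ -1, so there is no saddle point; optimal play is mixed.
Let Row play T with probability p. Expected payoff against b1: 9p + (-3)(1−p) = 12p − 3; against b2: (-5)p + (-1)(1−p) = −4p − 1.
Setting these equal: 12p − 3 = −4p − 1 ⇒ 16p = 2 ⇒ p = 1/8, and the value is (12)·(1/8) − 3 = -3/2.
For Column: with q = P(b1), equating T's and B's payoffs gives 14q − 5 = −2q − 1 ⇒ q = 1/4.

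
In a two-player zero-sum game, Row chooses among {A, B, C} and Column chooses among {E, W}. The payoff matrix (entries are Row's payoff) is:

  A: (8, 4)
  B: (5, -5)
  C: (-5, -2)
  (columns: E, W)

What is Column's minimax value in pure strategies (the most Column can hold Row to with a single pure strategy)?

4

Column maxima: E → 8, W → 4.
The smallest of these is 4.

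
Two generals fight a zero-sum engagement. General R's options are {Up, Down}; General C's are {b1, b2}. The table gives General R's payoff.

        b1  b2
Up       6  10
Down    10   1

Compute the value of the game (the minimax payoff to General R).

Row minima: Up → 6, Down → 1; maximin = 6.
Column maxima: b1 → 10, b2 → 10; minimax = 10.
6 ≠ 10, so there is no saddle point; optimal play is mixed.
Let General R play Up with probability p. Expected payoff against b1: 6p + 10(1−p) = −4p + 10; against b2: 10p + 1(1−p) = 9p + 1.
Setting these equal: −4p + 10 = 9p + 1 ⇒ −13p = -9 ⇒ p = 9/13, and the value is (-4)·(9/13) + 10 = 94/13.
For General C: with q = P(b1), equating Up's and Down's payoffs gives −4q + 10 = 9q + 1 ⇒ q = 9/13.

94/13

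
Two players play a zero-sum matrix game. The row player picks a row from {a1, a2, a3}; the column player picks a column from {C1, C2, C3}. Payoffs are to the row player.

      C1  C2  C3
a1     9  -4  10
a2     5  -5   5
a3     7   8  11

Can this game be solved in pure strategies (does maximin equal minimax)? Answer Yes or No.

Row minima: a1 → -4, a2 → -5, a3 → 7; maximin = 7.
Column maxima: C1 → 9, C2 → 8, C3 → 11; minimax = 8.
7 ≠ 8, so no pure-strategy equilibrium exists.

No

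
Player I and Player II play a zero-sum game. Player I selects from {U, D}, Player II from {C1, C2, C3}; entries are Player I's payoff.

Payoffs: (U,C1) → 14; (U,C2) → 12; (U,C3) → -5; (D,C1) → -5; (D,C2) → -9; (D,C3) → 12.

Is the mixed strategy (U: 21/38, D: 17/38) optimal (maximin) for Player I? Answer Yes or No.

Yes

Against C1 this mix gives (21/38)·14 + (17/38)·(-5) = 11/2.
Against C2 this mix gives (21/38)·12 + (17/38)·(-9) = 99/38.
Against C3 this mix gives (21/38)·(-5) + (17/38)·12 = 99/38.
All of Player II's active replies (C2, C3) yield 99/38, and no column does worse for Player I. The mix makes Player II indifferent and guarantees 99/38, so it is optimal.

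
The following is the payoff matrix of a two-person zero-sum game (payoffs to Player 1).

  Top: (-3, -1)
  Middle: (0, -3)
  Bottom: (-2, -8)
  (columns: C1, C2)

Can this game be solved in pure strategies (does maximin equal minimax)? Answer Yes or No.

No

Row minima: Top → -3, Middle → -3, Bottom → -8; maximin = -3.
Column maxima: C1 → 0, C2 → -1; minimax = -1.
-3 ≠ -1, so no pure-strategy equilibrium exists.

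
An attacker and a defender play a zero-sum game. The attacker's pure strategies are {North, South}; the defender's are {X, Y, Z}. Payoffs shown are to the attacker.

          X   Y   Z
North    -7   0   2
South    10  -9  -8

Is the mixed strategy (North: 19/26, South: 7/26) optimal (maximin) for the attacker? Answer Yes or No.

Yes

Against X this mix gives (19/26)·(-7) + (7/26)·10 = -63/26.
Against Y this mix gives (19/26)·0 + (7/26)·(-9) = -63/26.
Against Z this mix gives (19/26)·2 + (7/26)·(-8) = -9/13.
All of the defender's active replies (X, Y) yield -63/26, and no column does worse for the attacker. The mix makes the defender indifferent and guarantees -63/26, so it is optimal.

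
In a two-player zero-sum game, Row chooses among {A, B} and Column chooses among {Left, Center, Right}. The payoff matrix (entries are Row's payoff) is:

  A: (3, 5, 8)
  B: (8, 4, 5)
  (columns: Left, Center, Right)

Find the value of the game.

14/3

Row minima: A → 3, B → 4; maximin = 4.
Column maxima: Left → 8, Center → 5, Right → 8; minimax = 5.
4 ≠ 5, so there is no saddle point; optimal play is mixed.
Right is strictly dominated by Center (it gives Row strictly more in every row), so Column never plays it.
On the remaining 2×2 (A, B vs Left, Center):
Let Row play A with probability p. Expected payoff against Left: 3p + 8(1−p) = −5p + 8; against Center: 5p + 4(1−p) = p + 4.
Setting these equal: −5p + 8 = p + 4 ⇒ −6p = -4 ⇒ p = 2/3, and the value is (-5)·(2/3) + 8 = 14/3.
For Column: with q = P(Left), equating A's and B's payoffs gives −2q + 5 = 4q + 4 ⇒ q = 1/6.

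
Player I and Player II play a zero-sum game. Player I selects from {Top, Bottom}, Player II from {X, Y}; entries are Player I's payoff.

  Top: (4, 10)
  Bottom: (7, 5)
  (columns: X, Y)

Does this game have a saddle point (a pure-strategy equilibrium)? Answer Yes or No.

No

Row minima: Top → 4, Bottom → 5; maximin = 5.
Column maxima: X → 7, Y → 10; minimax = 7.
5 ≠ 7, so no pure-strategy equilibrium exists.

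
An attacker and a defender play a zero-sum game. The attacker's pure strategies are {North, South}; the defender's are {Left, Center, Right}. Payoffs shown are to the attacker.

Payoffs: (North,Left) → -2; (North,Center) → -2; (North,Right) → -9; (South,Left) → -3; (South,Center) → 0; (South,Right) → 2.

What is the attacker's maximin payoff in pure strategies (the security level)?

-3

Row minima: North → -9, South → -3.
The best of these is -3.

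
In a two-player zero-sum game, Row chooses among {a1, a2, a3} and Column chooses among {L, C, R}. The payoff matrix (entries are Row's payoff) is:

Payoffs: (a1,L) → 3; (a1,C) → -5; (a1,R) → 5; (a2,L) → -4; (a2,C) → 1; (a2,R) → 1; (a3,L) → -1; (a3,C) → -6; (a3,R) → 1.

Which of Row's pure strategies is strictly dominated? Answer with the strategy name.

a1 gives a strictly higher payoff than a3 against every column: 3 > -1, -5 > -6, 5 > 1.
So a3 is strictly dominated and Row never plays it.

a3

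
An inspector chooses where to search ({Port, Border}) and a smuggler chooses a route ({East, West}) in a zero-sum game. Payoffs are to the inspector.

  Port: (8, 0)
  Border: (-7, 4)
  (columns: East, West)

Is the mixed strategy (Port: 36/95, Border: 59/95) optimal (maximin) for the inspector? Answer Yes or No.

Against East this mix gives (36/95)·8 + (59/95)·(-7) = -25/19.
Against West this mix gives (36/95)·0 + (59/95)·4 = 236/95.
The smuggler will play East, holding the inspector to -25/19. Shifting weight toward the row that does better against East would raise this floor (the equalizing mix achieves 32/19 against both East and West), so the proposed strategy is not optimal.

No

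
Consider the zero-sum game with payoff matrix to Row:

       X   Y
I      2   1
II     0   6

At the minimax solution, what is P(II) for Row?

Row minima: I → 1, II → 0; maximin = 1.
Column maxima: X → 2, Y → 6; minimax = 2.
1 ≠ 2, so there is no saddle point; optimal play is mixed.
Let Row play I with probability p. Expected payoff against X: 2p + 0(1−p) = 2p; against Y: 1p + 6(1−p) = −5p + 6.
Setting these equal: 2p = −5p + 6 ⇒ 7p = 6 ⇒ p = 6/7, and the value is (2)·(6/7) = 12/7.
For Column: with q = P(X), equating I's and II's payoffs gives q + 1 = −6q + 6 ⇒ q = 5/7.

1/7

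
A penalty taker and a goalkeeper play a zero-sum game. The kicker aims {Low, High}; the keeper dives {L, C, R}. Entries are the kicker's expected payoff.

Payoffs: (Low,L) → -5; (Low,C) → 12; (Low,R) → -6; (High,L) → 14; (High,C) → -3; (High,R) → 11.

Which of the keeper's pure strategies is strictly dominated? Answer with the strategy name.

R holds the kicker's payoff strictly below L in every row: -6 < -5, 11 < 14.
So L is strictly dominated for the keeper.

L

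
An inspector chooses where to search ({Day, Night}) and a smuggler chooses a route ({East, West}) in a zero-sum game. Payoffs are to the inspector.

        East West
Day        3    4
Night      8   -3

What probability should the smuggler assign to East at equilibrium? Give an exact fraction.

Row minima: Day → 3, Night → -3; maximin = 3.
Column maxima: East → 8, West → 4; minimax = 4.
3 ≠ 4, so there is no saddle point; optimal play is mixed.
Let the inspector play Day with probability p. Expected payoff against East: 3p + 8(1−p) = −5p + 8; against West: 4p + (-3)(1−p) = 7p − 3.
Setting these equal: −5p + 8 = 7p − 3 ⇒ −12p = -11 ⇒ p = 11/12, and the value is (-5)·(11/12) + 8 = 41/12.
For the smuggler: with q = P(East), equating Day's and Night's payoffs gives −q + 4 = 11q − 3 ⇒ q = 7/12.

7/12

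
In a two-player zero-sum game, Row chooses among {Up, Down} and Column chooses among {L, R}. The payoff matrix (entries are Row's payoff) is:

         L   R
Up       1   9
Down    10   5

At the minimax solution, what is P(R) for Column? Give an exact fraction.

Row minima: Up → 1, Down → 5; maximin = 5.
Column maxima: L → 10, R → 9; minimax = 9.
5 ≠ 9, so there is no saddle point; optimal play is mixed.
Let Row play Up with probability p. Expected payoff against L: 1p + 10(1−p) = −9p + 10; against R: 9p + 5(1−p) = 4p + 5.
Setting these equal: −9p + 10 = 4p + 5 ⇒ −13p = -5 ⇒ p = 5/13, and the value is (-9)·(5/13) + 10 = 85/13.
For Column: with q = P(L), equating Up's and Down's payoffs gives −8q + 9 = 5q + 5 ⇒ q = 4/13.

9/13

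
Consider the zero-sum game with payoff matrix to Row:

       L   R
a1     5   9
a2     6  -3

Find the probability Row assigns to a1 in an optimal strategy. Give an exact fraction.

Row minima: a1 → 5, a2 → -3; maximin = 5.
Column maxima: L → 6, R → 9; minimax = 6.
5 ≠ 6, so there is no saddle point; optimal play is mixed.
Let Row play a1 with probability p. Expected payoff against L: 5p + 6(1−p) = −p + 6; against R: 9p + (-3)(1−p) = 12p − 3.
Setting these equal: −p + 6 = 12p − 3 ⇒ −13p = -9 ⇒ p = 9/13, and the value is (-1)·(9/13) + 6 = 69/13.
For Column: with q = P(L), equating a1's and a2's payoffs gives −4q + 9 = 9q − 3 ⇒ q = 12/13.

9/13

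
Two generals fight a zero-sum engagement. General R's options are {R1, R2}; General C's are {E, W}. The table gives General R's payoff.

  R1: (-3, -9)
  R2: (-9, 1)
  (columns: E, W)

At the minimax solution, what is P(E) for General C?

Row minima: R1 → -9, R2 → -9; maximin = -9.
Column maxima: E → -3, W → 1; minimax = -3.
-9 ≠ -3, so there is no saddle point; optimal play is mixed.
Let General R play R1 with probability p. Expected payoff against E: (-3)p + (-9)(1−p) = 6p − 9; against W: (-9)p + 1(1−p) = −10p + 1.
Setting these equal: 6p − 9 = −10p + 1 ⇒ 16p = 10 ⇒ p = 5/8, and the value is (6)·(5/8) − 9 = -21/4.
For General C: with q = P(E), equating R1's and R2's payoffs gives 6q − 9 = −10q + 1 ⇒ q = 5/8.

5/8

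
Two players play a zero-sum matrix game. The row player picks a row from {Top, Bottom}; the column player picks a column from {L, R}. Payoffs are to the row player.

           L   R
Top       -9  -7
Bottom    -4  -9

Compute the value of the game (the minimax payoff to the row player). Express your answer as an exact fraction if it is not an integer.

-53/7

Row minima: Top → -9, Bottom → -9; maximin = -9.
Column maxima: L → -4, R → -7; minimax = -7.
-9 ≠ -7, so there is no saddle point; optimal play is mixed.
Let the row player play Top with probability p. Expected payoff against L: (-9)p + (-4)(1−p) = −5p − 4; against R: (-7)p + (-9)(1−p) = 2p − 9.
Setting these equal: −5p − 4 = 2p − 9 ⇒ −7p = -5 ⇒ p = 5/7, and the value is (-5)·(5/7) − 4 = -53/7.
For the column player: with q = P(L), equating Top's and Bottom's payoffs gives −2q − 7 = 5q − 9 ⇒ q = 2/7.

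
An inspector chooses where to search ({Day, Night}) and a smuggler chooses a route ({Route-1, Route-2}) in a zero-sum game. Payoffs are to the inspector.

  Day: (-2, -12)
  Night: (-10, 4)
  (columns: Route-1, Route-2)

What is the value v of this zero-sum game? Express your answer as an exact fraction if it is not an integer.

-16/3

Row minima: Day → -12, Night → -10; maximin = -10.
Column maxima: Route-1 → -2, Route-2 → 4; minimax = -2.
-10 ≠ -2, so there is no saddle point; optimal play is mixed.
Let the inspector play Day with probability p. Expected payoff against Route-1: (-2)p + (-10)(1−p) = 8p − 10; against Route-2: (-12)p + 4(1−p) = −16p + 4.
Setting these equal: 8p − 10 = −16p + 4 ⇒ 24p = 14 ⇒ p = 7/12, and the value is (8)·(7/12) − 10 = -16/3.
For the smuggler: with q = P(Route-1), equating Day's and Night's payoffs gives 10q − 12 = −14q + 4 ⇒ q = 2/3.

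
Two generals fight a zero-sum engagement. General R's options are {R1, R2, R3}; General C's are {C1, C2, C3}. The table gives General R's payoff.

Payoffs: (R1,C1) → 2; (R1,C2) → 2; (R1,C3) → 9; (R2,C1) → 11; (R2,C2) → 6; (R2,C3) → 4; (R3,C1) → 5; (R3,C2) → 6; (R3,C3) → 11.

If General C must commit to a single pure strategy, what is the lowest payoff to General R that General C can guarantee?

6

Column maxima: C1 → 11, C2 → 6, C3 → 11.
The smallest of these is 6.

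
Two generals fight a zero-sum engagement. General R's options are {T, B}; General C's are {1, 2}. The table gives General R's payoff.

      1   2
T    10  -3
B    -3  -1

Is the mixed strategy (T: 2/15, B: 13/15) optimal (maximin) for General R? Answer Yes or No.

Against 1 this mix gives (2/15)·10 + (13/15)·(-3) = -19/15.
Against 2 this mix gives (2/15)·(-3) + (13/15)·(-1) = -19/15.
All of General C's active replies (1, 2) yield -19/15, and no column does worse for General R. The mix makes General C indifferent and guarantees -19/15, so it is optimal.

Yes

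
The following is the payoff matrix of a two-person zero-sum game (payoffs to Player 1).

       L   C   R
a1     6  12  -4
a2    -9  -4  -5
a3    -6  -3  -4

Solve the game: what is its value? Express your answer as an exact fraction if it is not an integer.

Row minima: a1 → -4, a2 → -9, a3 → -6; maximin = -4.
Column maxima: L → 6, C → 12, R → -4; minimax = -4.
Since maximin = minimax = -4, there is a saddle point and the value is -4.

-4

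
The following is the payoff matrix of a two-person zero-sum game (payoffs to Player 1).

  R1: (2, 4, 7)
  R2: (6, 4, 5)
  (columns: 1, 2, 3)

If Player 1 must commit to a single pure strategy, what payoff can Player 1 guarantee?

Row minima: R1 → 2, R2 → 4.
The best of these is 4.

4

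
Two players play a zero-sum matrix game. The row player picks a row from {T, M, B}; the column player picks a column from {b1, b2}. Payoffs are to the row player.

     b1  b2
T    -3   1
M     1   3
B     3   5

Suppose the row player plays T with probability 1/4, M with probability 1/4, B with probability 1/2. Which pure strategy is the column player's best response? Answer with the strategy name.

If the column player plays b1, the row player's expected payoff is (1/4)·(-3) + (1/4)·1 + (1/2)·3 = 1.
If the column player plays b2, the row player's expected payoff is (1/4)·1 + (1/4)·3 + (1/2)·5 = 7/2.
The column player minimizes the row player's payoff; the smallest is 1, so the best response is b1.

b1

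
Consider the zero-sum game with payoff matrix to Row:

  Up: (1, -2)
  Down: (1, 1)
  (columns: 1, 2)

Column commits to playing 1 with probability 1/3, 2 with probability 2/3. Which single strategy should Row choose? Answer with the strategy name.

Expected payoff of Up: (1/3)·1 + (2/3)·(-2) = -1.
Expected payoff of Down: (1/3)·1 + (2/3)·1 = 1.
The largest is 1, so Row's best response is Down.

Down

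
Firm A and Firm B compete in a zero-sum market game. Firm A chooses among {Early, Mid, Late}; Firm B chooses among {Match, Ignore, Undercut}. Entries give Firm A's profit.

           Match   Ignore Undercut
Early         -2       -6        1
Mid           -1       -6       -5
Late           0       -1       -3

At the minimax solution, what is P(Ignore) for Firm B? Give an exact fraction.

4/9

Row minima: Early → -6, Mid → -6, Late → -3; maximin = -3.
Column maxima: Match → 0, Ignore → -1, Undercut → 1; minimax = -1.
-3 ≠ -1, so there is no saddle point; optimal play is mixed.
Mid is strictly dominated by Late, so Firm A never plays it.
Match is strictly dominated by Ignore (it gives Firm A strictly more in every row), so Firm B never plays it.
On the remaining 2×2 (Early, Late vs Ignore, Undercut):
Let Firm A play Early with probability p. Expected payoff against Ignore: (-6)p + (-1)(1−p) = −5p − 1; against Undercut: 1p + (-3)(1−p) = 4p − 3.
Setting these equal: −5p − 1 = 4p − 3 ⇒ −9p = -2 ⇒ p = 2/9, and the value is (-5)·(2/9) − 1 = -19/9.
For Firm B: with q = P(Ignore), equating Early's and Late's payoffs gives −7q + 1 = 2q − 3 ⇒ q = 4/9.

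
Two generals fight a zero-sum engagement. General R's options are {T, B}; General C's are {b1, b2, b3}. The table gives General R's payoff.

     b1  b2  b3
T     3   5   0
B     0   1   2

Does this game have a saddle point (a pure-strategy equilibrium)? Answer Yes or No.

Row minima: T → 0, B → 0; maximin = 0.
Column maxima: b1 → 3, b2 → 5, b3 → 2; minimax = 2.
0 ≠ 2, so no pure-strategy equilibrium exists.

No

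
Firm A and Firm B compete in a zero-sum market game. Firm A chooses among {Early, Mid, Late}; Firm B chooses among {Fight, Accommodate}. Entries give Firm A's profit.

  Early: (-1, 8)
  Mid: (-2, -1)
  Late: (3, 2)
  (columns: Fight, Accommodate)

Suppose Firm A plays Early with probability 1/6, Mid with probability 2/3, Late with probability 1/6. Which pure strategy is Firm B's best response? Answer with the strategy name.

Fight

If Firm B plays Fight, Firm A's expected payoff is (1/6)·(-1) + (2/3)·(-2) + (1/6)·3 = -1.
If Firm B plays Accommodate, Firm A's expected payoff is (1/6)·8 + (2/3)·(-1) + (1/6)·2 = 1.
Firm B minimizes Firm A's payoff; the smallest is -1, so the best response is Fight.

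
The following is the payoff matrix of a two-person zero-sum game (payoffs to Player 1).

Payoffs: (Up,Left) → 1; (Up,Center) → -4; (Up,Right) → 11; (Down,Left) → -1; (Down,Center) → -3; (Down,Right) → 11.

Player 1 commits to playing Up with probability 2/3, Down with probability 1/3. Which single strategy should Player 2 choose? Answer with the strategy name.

Center

If Player 2 plays Left, Player 1's expected payoff is (2/3)·1 + (1/3)·(-1) = 1/3.
If Player 2 plays Center, Player 1's expected payoff is (2/3)·(-4) + (1/3)·(-3) = -11/3.
If Player 2 plays Right, Player 1's expected payoff is (2/3)·11 + (1/3)·11 = 11.
Player 2 minimizes Player 1's payoff; the smallest is -11/3, so the best response is Center.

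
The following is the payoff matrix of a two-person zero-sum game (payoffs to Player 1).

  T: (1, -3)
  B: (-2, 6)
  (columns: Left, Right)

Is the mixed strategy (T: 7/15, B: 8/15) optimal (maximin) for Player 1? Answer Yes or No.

No

Against Left this mix gives (7/15)·1 + (8/15)·(-2) = -3/5.
Against Right this mix gives (7/15)·(-3) + (8/15)·6 = 9/5.
Player 2 will play Left, holding Player 1 to -3/5. Shifting weight toward the row that does better against Left would raise this floor (the equalizing mix achieves 0 against both Left and Right), so the proposed strategy is not optimal.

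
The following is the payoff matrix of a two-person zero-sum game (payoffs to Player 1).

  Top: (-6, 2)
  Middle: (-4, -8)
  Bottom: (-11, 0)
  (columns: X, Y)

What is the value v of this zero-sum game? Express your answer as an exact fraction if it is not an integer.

-14/3

Row minima: Top → -6, Middle → -8, Bottom → -11; maximin = -6.
Column maxima: X → -4, Y → 2; minimax = -4.
-6 ≠ -4, so there is no saddle point; optimal play is mixed.
Bottom is strictly dominated by Top, so Player 1 never plays it.
On the remaining 2×2 (Top, Middle vs X, Y):
Let Player 1 play Top with probability p. Expected payoff against X: (-6)p + (-4)(1−p) = −2p − 4; against Y: 2p + (-8)(1−p) = 10p − 8.
Setting these equal: −2p − 4 = 10p − 8 ⇒ −12p = -4 ⇒ p = 1/3, and the value is (-2)·(1/3) − 4 = -14/3.
For Player 2: with q = P(X), equating Top's and Middle's payoffs gives −8q + 2 = 4q − 8 ⇒ q = 5/6.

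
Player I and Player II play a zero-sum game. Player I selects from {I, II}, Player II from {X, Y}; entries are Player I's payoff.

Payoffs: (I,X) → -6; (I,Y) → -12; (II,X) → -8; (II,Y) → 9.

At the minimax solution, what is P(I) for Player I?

Row minima: I → -12, II → -8; maximin = -8.
Column maxima: X → -6, Y → 9; minimax = -6.
-8 ≠ -6, so there is no saddle point; optimal play is mixed.
Let Player I play I with probability p. Expected payoff against X: (-6)p + (-8)(1−p) = 2p − 8; against Y: (-12)p + 9(1−p) = −21p + 9.
Setting these equal: 2p − 8 = −21p + 9 ⇒ 23p = 17 ⇒ p = 17/23, and the value is (2)·(17/23) − 8 = -150/23.
For Player II: with q = P(X), equating I's and II's payoffs gives 6q − 12 = −17q + 9 ⇒ q = 21/23.

17/23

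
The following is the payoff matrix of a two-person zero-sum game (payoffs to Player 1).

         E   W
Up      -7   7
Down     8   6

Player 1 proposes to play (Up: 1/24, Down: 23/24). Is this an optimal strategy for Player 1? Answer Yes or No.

Against E this mix gives (1/24)·(-7) + (23/24)·8 = 59/8.
Against W this mix gives (1/24)·7 + (23/24)·6 = 145/24.
Player 2 will play W, holding Player 1 to 145/24. Shifting weight toward the row that does better against W would raise this floor (the equalizing mix achieves 49/8 against both W and E), so the proposed strategy is not optimal.

No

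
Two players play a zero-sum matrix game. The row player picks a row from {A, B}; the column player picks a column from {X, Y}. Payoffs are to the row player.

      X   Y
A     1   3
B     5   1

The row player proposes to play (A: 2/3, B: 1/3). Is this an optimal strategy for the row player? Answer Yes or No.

Yes

Against X this mix gives (2/3)·1 + (1/3)·5 = 7/3.
Against Y this mix gives (2/3)·3 + (1/3)·1 = 7/3.
All of the column player's active replies (X, Y) yield 7/3, and no column does worse for the row player. The mix makes the column player indifferent and guarantees 7/3, so it is optimal.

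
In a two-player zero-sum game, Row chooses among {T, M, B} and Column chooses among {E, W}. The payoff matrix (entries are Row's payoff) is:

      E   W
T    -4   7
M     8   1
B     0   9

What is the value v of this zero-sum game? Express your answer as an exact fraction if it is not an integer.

Row minima: T → -4, M → 1, B → 0; maximin = 1.
Column maxima: E → 8, W → 9; minimax = 8.
1 ≠ 8, so there is no saddle point; optimal play is mixed.
T is strictly dominated by B, so Row never plays it.
On the remaining 2×2 (M, B vs E, W):
Let Row play M with probability p. Expected payoff against E: 8p + 0(1−p) = 8p; against W: 1p + 9(1−p) = −8p + 9.
Setting these equal: 8p = −8p + 9 ⇒ 16p = 9 ⇒ p = 9/16, and the value is (8)·(9/16) = 9/2.
For Column: with q = P(E), equating M's and B's payoffs gives 7q + 1 = −9q + 9 ⇒ q = 1/2.

9/2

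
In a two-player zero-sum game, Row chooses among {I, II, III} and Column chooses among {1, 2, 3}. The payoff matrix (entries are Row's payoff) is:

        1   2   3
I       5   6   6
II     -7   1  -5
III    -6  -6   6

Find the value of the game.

Row minima: I → 5, II → -7, III → -6; maximin = 5.
Column maxima: 1 → 5, 2 → 6, 3 → 6; minimax = 5.
Since maximin = minimax = 5, there is a saddle point and the value is 5.

5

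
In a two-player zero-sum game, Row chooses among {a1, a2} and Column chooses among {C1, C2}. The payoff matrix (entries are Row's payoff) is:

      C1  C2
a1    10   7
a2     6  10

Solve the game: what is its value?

Row minima: a1 → 7, a2 → 6; maximin = 7.
Column maxima: C1 → 10, C2 → 10; minimax = 10.
7 ≠ 10, so there is no saddle point; optimal play is mixed.
Let Row play a1 with probability p. Expected payoff against C1: 10p + 6(1−p) = 4p + 6; against C2: 7p + 10(1−p) = −3p + 10.
Setting these equal: 4p + 6 = −3p + 10 ⇒ 7p = 4 ⇒ p = 4/7, and the value is (4)·(4/7) + 6 = 58/7.
For Column: with q = P(C1), equating a1's and a2's payoffs gives 3q + 7 = −4q + 10 ⇒ q = 3/7.

58/7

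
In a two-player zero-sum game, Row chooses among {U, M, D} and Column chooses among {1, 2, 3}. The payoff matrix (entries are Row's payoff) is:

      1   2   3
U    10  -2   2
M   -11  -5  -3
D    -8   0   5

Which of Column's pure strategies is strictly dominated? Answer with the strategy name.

2 holds Row's payoff strictly below 3 in every row: -2 < 2, -5 < -3, 0 < 5.
So 3 is strictly dominated for Column.

3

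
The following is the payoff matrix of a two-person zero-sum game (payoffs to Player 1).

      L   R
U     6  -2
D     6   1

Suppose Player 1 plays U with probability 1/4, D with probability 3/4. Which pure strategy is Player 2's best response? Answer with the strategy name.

R

If Player 2 plays L, Player 1's expected payoff is (1/4)·6 + (3/4)·6 = 6.
If Player 2 plays R, Player 1's expected payoff is (1/4)·(-2) + (3/4)·1 = 1/4.
Player 2 minimizes Player 1's payoff; the smallest is 1/4, so the best response is R.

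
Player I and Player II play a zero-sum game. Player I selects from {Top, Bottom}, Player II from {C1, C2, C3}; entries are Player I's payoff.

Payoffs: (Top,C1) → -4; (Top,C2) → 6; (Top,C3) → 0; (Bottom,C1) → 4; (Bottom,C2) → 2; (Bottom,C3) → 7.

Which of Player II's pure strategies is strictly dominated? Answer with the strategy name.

C3

C1 holds Player I's payoff strictly below C3 in every row: -4 < 0, 4 < 7.
So C3 is strictly dominated for Player II.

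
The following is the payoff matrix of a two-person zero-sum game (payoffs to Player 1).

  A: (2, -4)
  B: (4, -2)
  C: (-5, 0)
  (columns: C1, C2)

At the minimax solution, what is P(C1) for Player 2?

Row minima: A → -4, B → -2, C → -5; maximin = -2.
Column maxima: C1 → 4, C2 → 0; minimax = 0.
-2 ≠ 0, so there is no saddle point; optimal play is mixed.
A is strictly dominated by B, so Player 1 never plays it.
On the remaining 2×2 (B, C vs C1, C2):
Let Player 1 play B with probability p. Expected payoff against C1: 4p + (-5)(1−p) = 9p − 5; against C2: (-2)p + 0(1−p) = −2p.
Setting these equal: 9p − 5 = −2p ⇒ 11p = 5 ⇒ p = 5/11, and the value is (9)·(5/11) − 5 = -10/11.
For Player 2: with q = P(C1), equating B's and C's payoffs gives 6q − 2 = −5q ⇒ q = 2/11.

2/11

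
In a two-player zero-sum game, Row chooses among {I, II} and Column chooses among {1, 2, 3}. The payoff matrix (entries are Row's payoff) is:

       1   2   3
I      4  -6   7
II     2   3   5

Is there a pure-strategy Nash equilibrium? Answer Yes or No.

Row minima: I → -6, II → 2; maximin = 2.
Column maxima: 1 → 4, 2 → 3, 3 → 7; minimax = 3.
2 ≠ 3, so no pure-strategy equilibrium exists.

No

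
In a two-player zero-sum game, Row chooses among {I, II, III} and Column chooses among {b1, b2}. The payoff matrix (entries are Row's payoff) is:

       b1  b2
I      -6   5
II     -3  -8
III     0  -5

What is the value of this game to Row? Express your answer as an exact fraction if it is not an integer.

-15/8

Row minima: I → -6, II → -8, III → -5; maximin = -5.
Column maxima: b1 → 0, b2 → 5; minimax = 0.
-5 ≠ 0, so there is no saddle point; optimal play is mixed.
II is strictly dominated by III, so Row never plays it.
On the remaining 2×2 (I, III vs b1, b2):
Let Row play I with probability p. Expected payoff against b1: (-6)p + 0(1−p) = −6p; against b2: 5p + (-5)(1−p) = 10p − 5.
Setting these equal: −6p = 10p − 5 ⇒ −16p = -5 ⇒ p = 5/16, and the value is (-6)·(5/16) = -15/8.
For Column: with q = P(b1), equating I's and III's payoffs gives −11q + 5 = 5q − 5 ⇒ q = 5/8.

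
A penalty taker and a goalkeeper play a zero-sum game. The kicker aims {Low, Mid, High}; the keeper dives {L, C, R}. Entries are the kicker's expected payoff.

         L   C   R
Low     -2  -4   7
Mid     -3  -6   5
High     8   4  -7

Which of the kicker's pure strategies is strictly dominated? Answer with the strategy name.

Low gives a strictly higher payoff than Mid against every column: -2 > -3, -4 > -6, 7 > 5.
So Mid is strictly dominated and the kicker never plays it.

Mid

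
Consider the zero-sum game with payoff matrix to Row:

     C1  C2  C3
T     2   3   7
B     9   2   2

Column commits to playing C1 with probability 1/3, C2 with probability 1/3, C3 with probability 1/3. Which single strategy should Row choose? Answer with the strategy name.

B

Expected payoff of T: (1/3)·2 + (1/3)·3 + (1/3)·7 = 4.
Expected payoff of B: (1/3)·9 + (1/3)·2 + (1/3)·2 = 13/3.
The largest is 13/3, so Row's best response is B.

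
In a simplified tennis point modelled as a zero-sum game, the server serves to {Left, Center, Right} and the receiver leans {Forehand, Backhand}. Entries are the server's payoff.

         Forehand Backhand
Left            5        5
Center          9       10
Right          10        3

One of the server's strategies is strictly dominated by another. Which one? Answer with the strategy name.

Center gives a strictly higher payoff than Left against every column: 9 > 5, 10 > 5.
So Left is strictly dominated and the server never plays it.

Left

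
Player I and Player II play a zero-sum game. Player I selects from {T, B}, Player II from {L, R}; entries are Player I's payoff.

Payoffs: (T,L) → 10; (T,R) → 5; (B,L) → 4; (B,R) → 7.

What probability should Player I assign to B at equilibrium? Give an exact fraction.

5/8

Row minima: T → 5, B → 4; maximin = 5.
Column maxima: L → 10, R → 7; minimax = 7.
5 ≠ 7, so there is no saddle point; optimal play is mixed.
Let Player I play T with probability p. Expected payoff against L: 10p + 4(1−p) = 6p + 4; against R: 5p + 7(1−p) = −2p + 7.
Setting these equal: 6p + 4 = −2p + 7 ⇒ 8p = 3 ⇒ p = 3/8, and the value is (6)·(3/8) + 4 = 25/4.
For Player II: with q = P(L), equating T's and B's payoffs gives 5q + 5 = −3q + 7 ⇒ q = 1/4.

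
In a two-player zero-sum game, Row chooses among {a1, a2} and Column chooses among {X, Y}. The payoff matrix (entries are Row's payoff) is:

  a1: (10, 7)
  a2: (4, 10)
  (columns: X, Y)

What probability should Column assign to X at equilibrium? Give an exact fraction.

1/3

Row minima: a1 → 7, a2 → 4; maximin = 7.
Column maxima: X → 10, Y → 10; minimax = 10.
7 ≠ 10, so there is no saddle point; optimal play is mixed.
Let Row play a1 with probability p. Expected payoff against X: 10p + 4(1−p) = 6p + 4; against Y: 7p + 10(1−p) = −3p + 10.
Setting these equal: 6p + 4 = −3p + 10 ⇒ 9p = 6 ⇒ p = 2/3, and the value is (6)·(2/3) + 4 = 8.
For Column: with q = P(X), equating a1's and a2's payoffs gives 3q + 7 = −6q + 10 ⇒ q = 1/3.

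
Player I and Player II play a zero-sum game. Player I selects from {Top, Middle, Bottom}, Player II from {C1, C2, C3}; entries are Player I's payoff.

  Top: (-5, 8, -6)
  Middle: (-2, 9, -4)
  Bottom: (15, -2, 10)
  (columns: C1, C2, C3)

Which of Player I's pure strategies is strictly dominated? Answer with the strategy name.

Top

Middle gives a strictly higher payoff than Top against every column: -2 > -5, 9 > 8, -4 > -6.
So Top is strictly dominated and Player I never plays it.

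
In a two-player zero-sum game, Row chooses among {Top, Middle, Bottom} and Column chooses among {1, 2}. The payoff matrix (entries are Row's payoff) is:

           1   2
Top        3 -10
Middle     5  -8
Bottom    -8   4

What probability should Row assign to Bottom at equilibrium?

Row minima: Top → -10, Middle → -8, Bottom → -8; maximin = -8.
Column maxima: 1 → 5, 2 → 4; minimax = 4.
-8 ≠ 4, so there is no saddle point; optimal play is mixed.
Top is strictly dominated by Middle, so Row never plays it.
On the remaining 2×2 (Middle, Bottom vs 1, 2):
Let Row play Middle with probability p. Expected payoff against 1: 5p + (-8)(1−p) = 13p − 8; against 2: (-8)p + 4(1−p) = −12p + 4.
Setting these equal: 13p − 8 = −12p + 4 ⇒ 25p = 12 ⇒ p = 12/25, and the value is (13)·(12/25) − 8 = -44/25.
For Column: with q = P(1), equating Middle's and Bottom's payoffs gives 13q − 8 = −12q + 4 ⇒ q = 12/25.

13/25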